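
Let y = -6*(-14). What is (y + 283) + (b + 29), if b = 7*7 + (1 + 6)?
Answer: 452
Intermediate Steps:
b = 56 (b = 49 + 7 = 56)
y = 84
(y + 283) + (b + 29) = (84 + 283) + (56 + 29) = 367 + 85 = 452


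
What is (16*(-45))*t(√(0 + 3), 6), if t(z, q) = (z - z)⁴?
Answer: 0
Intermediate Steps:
t(z, q) = 0 (t(z, q) = 0⁴ = 0)
(16*(-45))*t(√(0 + 3), 6) = (16*(-45))*0 = -720*0 = 0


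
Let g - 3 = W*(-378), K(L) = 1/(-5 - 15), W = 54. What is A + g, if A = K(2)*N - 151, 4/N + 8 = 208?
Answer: -20560001/1000 ≈ -20560.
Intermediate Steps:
N = 1/50 (N = 4/(-8 + 208) = 4/200 = 4*(1/200) = 1/50 ≈ 0.020000)
K(L) = -1/20 (K(L) = 1/(-20) = -1/20)
A = -151001/1000 (A = -1/20*1/50 - 151 = -1/1000 - 151 = -151001/1000 ≈ -151.00)
g = -20409 (g = 3 + 54*(-378) = 3 - 20412 = -20409)
A + g = -151001/1000 - 20409 = -20560001/1000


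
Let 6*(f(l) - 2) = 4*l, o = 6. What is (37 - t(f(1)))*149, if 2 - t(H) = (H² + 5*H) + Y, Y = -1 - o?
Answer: 64964/9 ≈ 7218.2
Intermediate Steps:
Y = -7 (Y = -1 - 1*6 = -1 - 6 = -7)
f(l) = 2 + 2*l/3 (f(l) = 2 + (4*l)/6 = 2 + 2*l/3)
t(H) = 9 - H² - 5*H (t(H) = 2 - ((H² + 5*H) - 7) = 2 - (-7 + H² + 5*H) = 2 + (7 - H² - 5*H) = 9 - H² - 5*H)
(37 - t(f(1)))*149 = (37 - (9 - (2 + (⅔)*1)² - 5*(2 + (⅔)*1)))*149 = (37 - (9 - (2 + ⅔)² - 5*(2 + ⅔)))*149 = (37 - (9 - (8/3)² - 5*8/3))*149 = (37 - (9 - 1*64/9 - 40/3))*149 = (37 - (9 - 64/9 - 40/3))*149 = (37 - 1*(-103/9))*149 = (37 + 103/9)*149 = (436/9)*149 = 64964/9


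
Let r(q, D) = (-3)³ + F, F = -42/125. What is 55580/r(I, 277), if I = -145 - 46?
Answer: -6947500/3417 ≈ -2033.2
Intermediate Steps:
F = -42/125 (F = -42*1/125 = -42/125 ≈ -0.33600)
I = -191
r(q, D) = -3417/125 (r(q, D) = (-3)³ - 42/125 = -27 - 42/125 = -3417/125)
55580/r(I, 277) = 55580/(-3417/125) = 55580*(-125/3417) = -6947500/3417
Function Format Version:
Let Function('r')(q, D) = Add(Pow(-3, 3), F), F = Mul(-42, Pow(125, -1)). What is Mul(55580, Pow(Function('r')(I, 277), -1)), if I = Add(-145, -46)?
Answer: Rational(-6947500, 3417) ≈ -2033.2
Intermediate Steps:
F = Rational(-42, 125) (F = Mul(-42, Rational(1, 125)) = Rational(-42, 125) ≈ -0.33600)
I = -191
Function('r')(q, D) = Rational(-3417, 125) (Function('r')(q, D) = Add(Pow(-3, 3), Rational(-42, 125)) = Add(-27, Rational(-42, 125)) = Rational(-3417, 125))
Mul(55580, Pow(Function('r')(I, 277), -1)) = Mul(55580, Pow(Rational(-3417, 125), -1)) = Mul(55580, Rational(-125, 3417)) = Rational(-6947500, 3417)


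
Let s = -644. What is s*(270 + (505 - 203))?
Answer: -368368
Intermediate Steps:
s*(270 + (505 - 203)) = -644*(270 + (505 - 203)) = -644*(270 + 302) = -644*572 = -368368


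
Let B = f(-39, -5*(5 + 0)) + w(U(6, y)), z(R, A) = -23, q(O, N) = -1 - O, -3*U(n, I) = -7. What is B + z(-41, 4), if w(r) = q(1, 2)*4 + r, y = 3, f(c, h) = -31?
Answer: -179/3 ≈ -59.667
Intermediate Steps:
U(n, I) = 7/3 (U(n, I) = -⅓*(-7) = 7/3)
w(r) = -8 + r (w(r) = (-1 - 1*1)*4 + r = (-1 - 1)*4 + r = -2*4 + r = -8 + r)
B = -110/3 (B = -31 + (-8 + 7/3) = -31 - 17/3 = -110/3 ≈ -36.667)
B + z(-41, 4) = -110/3 - 23 = -179/3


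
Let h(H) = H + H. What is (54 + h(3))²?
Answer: 3600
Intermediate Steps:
h(H) = 2*H
(54 + h(3))² = (54 + 2*3)² = (54 + 6)² = 60² = 3600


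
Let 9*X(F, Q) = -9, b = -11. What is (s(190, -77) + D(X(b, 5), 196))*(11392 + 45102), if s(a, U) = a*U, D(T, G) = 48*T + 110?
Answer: -823004592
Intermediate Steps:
X(F, Q) = -1 (X(F, Q) = (⅑)*(-9) = -1)
D(T, G) = 110 + 48*T
s(a, U) = U*a
(s(190, -77) + D(X(b, 5), 196))*(11392 + 45102) = (-77*190 + (110 + 48*(-1)))*(11392 + 45102) = (-14630 + (110 - 48))*56494 = (-14630 + 62)*56494 = -14568*56494 = -823004592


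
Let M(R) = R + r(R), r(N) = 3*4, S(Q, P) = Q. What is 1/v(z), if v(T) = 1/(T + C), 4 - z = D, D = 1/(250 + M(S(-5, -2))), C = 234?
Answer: 61165/257 ≈ 238.00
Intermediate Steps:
r(N) = 12
M(R) = 12 + R (M(R) = R + 12 = 12 + R)
D = 1/257 (D = 1/(250 + (12 - 5)) = 1/(250 + 7) = 1/257 ≈ 0.0038911)
z = 1027/257 (z = 4 - 1*1/257 = 4 - 1/257 = 1027/257 ≈ 3.9961)
v(T) = 1/(234 + T) (v(T) = 1/(T + 234) = 1/(234 + T))
1/v(z) = 1/(1/(234 + 1027/257)) = 1/(1/(61165/257)) = 1/(257/61165) = 61165/257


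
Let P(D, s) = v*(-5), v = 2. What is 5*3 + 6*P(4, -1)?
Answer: -45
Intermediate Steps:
P(D, s) = -10 (P(D, s) = 2*(-5) = -10)
5*3 + 6*P(4, -1) = 5*3 + 6*(-10) = 15 - 60 = -45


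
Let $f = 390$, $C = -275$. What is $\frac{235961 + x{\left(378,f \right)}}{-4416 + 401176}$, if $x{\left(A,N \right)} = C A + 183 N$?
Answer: $\frac{203381}{396760} \approx 0.5126$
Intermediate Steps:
$x{\left(A,N \right)} = - 275 A + 183 N$
$\frac{235961 + x{\left(378,f \right)}}{-4416 + 401176} = \frac{235961 + \left(\left(-275\right) 378 + 183 \cdot 390\right)}{-4416 + 401176} = \frac{235961 + \left(-103950 + 71370\right)}{396760} = \left(235961 - 32580\right) \frac{1}{396760} = 203381 \cdot \frac{1}{396760} = \frac{203381}{396760}$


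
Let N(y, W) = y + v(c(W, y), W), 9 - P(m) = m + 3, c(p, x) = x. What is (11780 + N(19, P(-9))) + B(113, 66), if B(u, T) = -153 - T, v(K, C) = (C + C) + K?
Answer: 11629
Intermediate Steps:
v(K, C) = K + 2*C (v(K, C) = 2*C + K = K + 2*C)
P(m) = 6 - m (P(m) = 9 - (m + 3) = 9 - (3 + m) = 9 + (-3 - m) = 6 - m)
N(y, W) = 2*W + 2*y (N(y, W) = y + (y + 2*W) = 2*W + 2*y)
(11780 + N(19, P(-9))) + B(113, 66) = (11780 + (2*(6 - 1*(-9)) + 2*19)) + (-153 - 1*66) = (11780 + (2*(6 + 9) + 38)) + (-153 - 66) = (11780 + (2*15 + 38)) - 219 = (11780 + (30 + 38)) - 219 = (11780 + 68) - 219 = 11848 - 219 = 11629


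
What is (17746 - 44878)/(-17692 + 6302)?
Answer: 798/335 ≈ 2.3821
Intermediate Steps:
(17746 - 44878)/(-17692 + 6302) = -27132/(-11390) = -27132*(-1/11390) = 798/335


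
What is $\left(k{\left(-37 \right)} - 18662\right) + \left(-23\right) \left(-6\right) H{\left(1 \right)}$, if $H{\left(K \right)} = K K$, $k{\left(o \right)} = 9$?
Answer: $-18515$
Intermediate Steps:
$H{\left(K \right)} = K^{2}$
$\left(k{\left(-37 \right)} - 18662\right) + \left(-23\right) \left(-6\right) H{\left(1 \right)} = \left(9 - 18662\right) + \left(-23\right) \left(-6\right) 1^{2} = \left(9 - 18662\right) + 138 \cdot 1 = -18653 + 138 = -18515$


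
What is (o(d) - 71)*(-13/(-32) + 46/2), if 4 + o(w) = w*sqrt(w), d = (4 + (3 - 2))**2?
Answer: 18725/16 ≈ 1170.3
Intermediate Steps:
d = 25 (d = (4 + 1)**2 = 5**2 = 25)
o(w) = -4 + w**(3/2) (o(w) = -4 + w*sqrt(w) = -4 + w**(3/2))
(o(d) - 71)*(-13/(-32) + 46/2) = ((-4 + 25**(3/2)) - 71)*(-13/(-32) + 46/2) = ((-4 + 125) - 71)*(-13*(-1/32) + 46*(1/2)) = (121 - 71)*(13/32 + 23) = 50*(749/32) = 18725/16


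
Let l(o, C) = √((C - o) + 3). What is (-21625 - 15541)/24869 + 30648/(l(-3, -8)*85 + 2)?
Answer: 164528810/59909421 - 434180*I*√2/2409 ≈ 2.7463 - 254.89*I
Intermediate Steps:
l(o, C) = √(3 + C - o)
(-21625 - 15541)/24869 + 30648/(l(-3, -8)*85 + 2) = (-21625 - 15541)/24869 + 30648/(√(3 - 8 - 1*(-3))*85 + 2) = -37166*1/24869 + 30648/(√(3 - 8 + 3)*85 + 2) = -37166/24869 + 30648/(√(-2)*85 + 2) = -37166/24869 + 30648/((I*√2)*85 + 2) = -37166/24869 + 30648/(85*I*√2 + 2) = -37166/24869 + 30648/(2 + 85*I*√2)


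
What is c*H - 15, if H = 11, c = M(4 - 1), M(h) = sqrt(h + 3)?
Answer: -15 + 11*sqrt(6) ≈ 11.944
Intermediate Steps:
M(h) = sqrt(3 + h)
c = sqrt(6) (c = sqrt(3 + (4 - 1)) = sqrt(3 + 3) = sqrt(6) ≈ 2.4495)
c*H - 15 = sqrt(6)*11 - 15 = 11*sqrt(6) - 15 = -15 + 11*sqrt(6)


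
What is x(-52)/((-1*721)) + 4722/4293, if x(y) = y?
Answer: 1209266/1031751 ≈ 1.1721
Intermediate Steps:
x(-52)/((-1*721)) + 4722/4293 = -52/((-1*721)) + 4722/4293 = -52/(-721) + 4722*(1/4293) = -52*(-1/721) + 1574/1431 = 52/721 + 1574/1431 = 1209266/1031751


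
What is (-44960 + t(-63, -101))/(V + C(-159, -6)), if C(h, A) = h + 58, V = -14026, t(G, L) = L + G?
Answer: 45124/14127 ≈ 3.1942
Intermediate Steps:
t(G, L) = G + L
C(h, A) = 58 + h
(-44960 + t(-63, -101))/(V + C(-159, -6)) = (-44960 + (-63 - 101))/(-14026 + (58 - 159)) = (-44960 - 164)/(-14026 - 101) = -45124/(-14127) = -45124*(-1/14127) = 45124/14127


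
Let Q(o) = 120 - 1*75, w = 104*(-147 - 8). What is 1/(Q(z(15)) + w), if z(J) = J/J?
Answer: -1/16075 ≈ -6.2208e-5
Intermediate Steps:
z(J) = 1
w = -16120 (w = 104*(-155) = -16120)
Q(o) = 45 (Q(o) = 120 - 75 = 45)
1/(Q(z(15)) + w) = 1/(45 - 16120) = 1/(-16075) = -1/16075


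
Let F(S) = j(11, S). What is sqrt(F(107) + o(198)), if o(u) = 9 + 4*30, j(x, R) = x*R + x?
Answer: sqrt(1317) ≈ 36.290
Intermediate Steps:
j(x, R) = x + R*x (j(x, R) = R*x + x = x + R*x)
o(u) = 129 (o(u) = 9 + 120 = 129)
F(S) = 11 + 11*S (F(S) = 11*(1 + S) = 11 + 11*S)
sqrt(F(107) + o(198)) = sqrt((11 + 11*107) + 129) = sqrt((11 + 1177) + 129) = sqrt(1188 + 129) = sqrt(1317)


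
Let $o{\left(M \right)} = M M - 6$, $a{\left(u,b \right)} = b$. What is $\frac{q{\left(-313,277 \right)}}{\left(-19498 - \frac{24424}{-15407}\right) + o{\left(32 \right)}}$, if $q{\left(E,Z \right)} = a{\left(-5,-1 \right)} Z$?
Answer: $\frac{60109}{4009816} \approx 0.01499$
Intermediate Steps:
$q{\left(E,Z \right)} = - Z$
$o{\left(M \right)} = -6 + M^{2}$ ($o{\left(M \right)} = M^{2} - 6 = -6 + M^{2}$)
$\frac{q{\left(-313,277 \right)}}{\left(-19498 - \frac{24424}{-15407}\right) + o{\left(32 \right)}} = \frac{\left(-1\right) 277}{\left(-19498 - \frac{24424}{-15407}\right) - \left(6 - 32^{2}\right)} = - \frac{277}{\left(-19498 - - \frac{344}{217}\right) + \left(-6 + 1024\right)} = - \frac{277}{\left(-19498 + \frac{344}{217}\right) + 1018} = - \frac{277}{- \frac{4230722}{217} + 1018} = - \frac{277}{- \frac{4009816}{217}} = \left(-277\right) \left(- \frac{217}{4009816}\right) = \frac{60109}{4009816}$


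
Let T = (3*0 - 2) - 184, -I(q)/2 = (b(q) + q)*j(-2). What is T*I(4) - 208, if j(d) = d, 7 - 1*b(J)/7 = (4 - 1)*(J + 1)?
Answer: 38480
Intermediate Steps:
b(J) = 28 - 21*J (b(J) = 49 - 7*(4 - 1)*(J + 1) = 49 - 21*(1 + J) = 49 - 7*(3 + 3*J) = 49 + (-21 - 21*J) = 28 - 21*J)
I(q) = 112 - 80*q (I(q) = -2*((28 - 21*q) + q)*(-2) = -2*(28 - 20*q)*(-2) = -2*(-56 + 40*q) = 112 - 80*q)
T = -186 (T = (0 - 2) - 184 = -2 - 184 = -186)
T*I(4) - 208 = -186*(112 - 80*4) - 208 = -186*(112 - 320) - 208 = -186*(-208) - 208 = 38688 - 208 = 38480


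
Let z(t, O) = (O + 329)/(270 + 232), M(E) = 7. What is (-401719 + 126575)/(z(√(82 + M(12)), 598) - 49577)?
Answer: 138122288/24886727 ≈ 5.5500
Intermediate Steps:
z(t, O) = 329/502 + O/502 (z(t, O) = (329 + O)/502 = (329 + O)*(1/502) = 329/502 + O/502)
(-401719 + 126575)/(z(√(82 + M(12)), 598) - 49577) = (-401719 + 126575)/((329/502 + (1/502)*598) - 49577) = -275144/((329/502 + 299/251) - 49577) = -275144/(927/502 - 49577) = -275144/(-24886727/502) = -275144*(-502/24886727) = 138122288/24886727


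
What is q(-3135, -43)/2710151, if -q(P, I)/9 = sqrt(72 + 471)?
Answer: -9*sqrt(543)/2710151 ≈ -7.7384e-5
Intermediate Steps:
q(P, I) = -9*sqrt(543) (q(P, I) = -9*sqrt(72 + 471) = -9*sqrt(543))
q(-3135, -43)/2710151 = -9*sqrt(543)/2710151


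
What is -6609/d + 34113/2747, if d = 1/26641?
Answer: -483665269530/2747 ≈ -1.7607e+8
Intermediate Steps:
d = 1/26641 ≈ 3.7536e-5
-6609/d + 34113/2747 = -6609/1/26641 + 34113/2747 = -6609*26641 + 34113*(1/2747) = -176070369 + 34113/2747 = -483665269530/2747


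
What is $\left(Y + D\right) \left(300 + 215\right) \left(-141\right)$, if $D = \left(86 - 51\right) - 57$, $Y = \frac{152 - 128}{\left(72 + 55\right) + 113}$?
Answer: $\frac{3180537}{2} \approx 1.5903 \cdot 10^{6}$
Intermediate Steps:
$Y = \frac{1}{10}$ ($Y = \frac{24}{127 + 113} = \frac{24}{240} = 24 \cdot \frac{1}{240} = \frac{1}{10} \approx 0.1$)
$D = -22$ ($D = 35 - 57 = -22$)
$\left(Y + D\right) \left(300 + 215\right) \left(-141\right) = \left(\frac{1}{10} - 22\right) \left(300 + 215\right) \left(-141\right) = \left(- \frac{219}{10}\right) 515 \left(-141\right) = \left(- \frac{22557}{2}\right) \left(-141\right) = \frac{3180537}{2}$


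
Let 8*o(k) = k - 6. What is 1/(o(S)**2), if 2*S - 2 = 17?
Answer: 256/49 ≈ 5.2245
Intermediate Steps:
S = 19/2 (S = 1 + (1/2)*17 = 1 + 17/2 = 19/2 ≈ 9.5000)
o(k) = -3/4 + k/8 (o(k) = (k - 6)/8 = (-6 + k)/8 = -3/4 + k/8)
1/(o(S)**2) = 1/((-3/4 + (1/8)*(19/2))**2) = 1/((-3/4 + 19/16)**2) = 1/((7/16)**2) = 1/(49/256) = 256/49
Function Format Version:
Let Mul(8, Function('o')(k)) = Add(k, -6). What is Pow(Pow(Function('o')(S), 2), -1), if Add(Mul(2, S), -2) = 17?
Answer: Rational(256, 49) ≈ 5.2245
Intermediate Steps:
S = Rational(19, 2) (S = Add(1, Mul(Rational(1, 2), 17)) = Add(1, Rational(17, 2)) = Rational(19, 2) ≈ 9.5000)
Function('o')(k) = Add(Rational(-3, 4), Mul(Rational(1, 8), k)) (Function('o')(k) = Mul(Rational(1, 8), Add(k, -6)) = Mul(Rational(1, 8), Add(-6, k)) = Add(Rational(-3, 4), Mul(Rational(1, 8), k)))
Pow(Pow(Function('o')(S), 2), -1) = Pow(Pow(Add(Rational(-3, 4), Mul(Rational(1, 8), Rational(19, 2))), 2), -1) = Pow(Pow(Add(Rational(-3, 4), Rational(19, 16)), 2), -1) = Pow(Pow(Rational(7, 16), 2), -1) = Pow(Rational(49, 256), -1) = Rational(256, 49)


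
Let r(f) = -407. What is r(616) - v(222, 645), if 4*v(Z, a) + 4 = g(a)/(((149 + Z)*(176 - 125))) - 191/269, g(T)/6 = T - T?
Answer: -436665/1076 ≈ -405.82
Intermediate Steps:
g(T) = 0 (g(T) = 6*(T - T) = 6*0 = 0)
v(Z, a) = -1267/1076 (v(Z, a) = -1 + (0/(((149 + Z)*(176 - 125))) - 191/269)/4 = -1 + (0/(((149 + Z)*51)) - 191*1/269)/4 = -1 + (0/(7599 + 51*Z) - 191/269)/4 = -1 + (0 - 191/269)/4 = -1 + (¼)*(-191/269) = -1 - 191/1076 = -1267/1076)
r(616) - v(222, 645) = -407 - 1*(-1267/1076) = -407 + 1267/1076 = -436665/1076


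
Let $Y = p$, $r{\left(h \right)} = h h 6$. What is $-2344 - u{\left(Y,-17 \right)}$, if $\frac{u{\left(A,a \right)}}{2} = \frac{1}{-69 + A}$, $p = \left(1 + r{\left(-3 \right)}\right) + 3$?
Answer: $- \frac{25782}{11} \approx -2343.8$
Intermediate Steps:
$r{\left(h \right)} = 6 h^{2}$ ($r{\left(h \right)} = h^{2} \cdot 6 = 6 h^{2}$)
$p = 58$ ($p = \left(1 + 6 \left(-3\right)^{2}\right) + 3 = \left(1 + 6 \cdot 9\right) + 3 = \left(1 + 54\right) + 3 = 55 + 3 = 58$)
$Y = 58$
$u{\left(A,a \right)} = \frac{2}{-69 + A}$
$-2344 - u{\left(Y,-17 \right)} = -2344 - \frac{2}{-69 + 58} = -2344 - \frac{2}{-11} = -2344 - 2 \left(- \frac{1}{11}\right) = -2344 - - \frac{2}{11} = -2344 + \frac{2}{11} = - \frac{25782}{11}$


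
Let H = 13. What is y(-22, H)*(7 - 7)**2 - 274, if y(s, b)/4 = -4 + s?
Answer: -274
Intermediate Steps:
y(s, b) = -16 + 4*s (y(s, b) = 4*(-4 + s) = -16 + 4*s)
y(-22, H)*(7 - 7)**2 - 274 = (-16 + 4*(-22))*(7 - 7)**2 - 274 = (-16 - 88)*0**2 - 274 = -104*0 - 274 = 0 - 274 = -274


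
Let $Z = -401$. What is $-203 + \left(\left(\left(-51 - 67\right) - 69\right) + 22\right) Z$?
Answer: $65962$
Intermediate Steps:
$-203 + \left(\left(\left(-51 - 67\right) - 69\right) + 22\right) Z = -203 + \left(\left(\left(-51 - 67\right) - 69\right) + 22\right) \left(-401\right) = -203 + \left(\left(-118 - 69\right) + 22\right) \left(-401\right) = -203 + \left(-187 + 22\right) \left(-401\right) = -203 - -66165 = -203 + 66165 = 65962$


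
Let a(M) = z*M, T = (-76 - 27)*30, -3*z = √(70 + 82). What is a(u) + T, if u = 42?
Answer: -3090 - 28*√38 ≈ -3262.6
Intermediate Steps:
z = -2*√38/3 (z = -√(70 + 82)/3 = -2*√38/3 ≈ -4.1096)
T = -3090 (T = -103*30 = -3090)
a(M) = -2*M*√38/3 (a(M) = (-2*√38/3)*M = -2*M*√38/3)
a(u) + T = -⅔*42*√38 - 3090 = -28*√38 - 3090 = -3090 - 28*√38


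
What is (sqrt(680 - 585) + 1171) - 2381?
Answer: -1210 + sqrt(95) ≈ -1200.3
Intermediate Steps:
(sqrt(680 - 585) + 1171) - 2381 = (sqrt(95) + 1171) - 2381 = (1171 + sqrt(95)) - 2381 = -1210 + sqrt(95)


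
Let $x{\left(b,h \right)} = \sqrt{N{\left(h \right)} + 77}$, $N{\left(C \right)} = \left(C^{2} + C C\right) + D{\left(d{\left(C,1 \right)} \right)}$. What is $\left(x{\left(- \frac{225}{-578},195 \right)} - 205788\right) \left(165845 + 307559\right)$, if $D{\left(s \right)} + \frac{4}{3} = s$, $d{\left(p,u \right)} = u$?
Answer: $-97420862352 + \frac{946808 \sqrt{171285}}{3} \approx -9.729 \cdot 10^{10}$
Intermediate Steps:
$D{\left(s \right)} = - \frac{4}{3} + s$
$N{\left(C \right)} = - \frac{1}{3} + 2 C^{2}$ ($N{\left(C \right)} = \left(C^{2} + C C\right) + \left(- \frac{4}{3} + 1\right) = \left(C^{2} + C^{2}\right) - \frac{1}{3} = 2 C^{2} - \frac{1}{3} = - \frac{1}{3} + 2 C^{2}$)
$x{\left(b,h \right)} = \sqrt{\frac{230}{3} + 2 h^{2}}$ ($x{\left(b,h \right)} = \sqrt{\left(- \frac{1}{3} + 2 h^{2}\right) + 77} = \sqrt{\frac{230}{3} + 2 h^{2}}$)
$\left(x{\left(- \frac{225}{-578},195 \right)} - 205788\right) \left(165845 + 307559\right) = \left(\frac{\sqrt{690 + 18 \cdot 195^{2}}}{3} - 205788\right) \left(165845 + 307559\right) = \left(\frac{\sqrt{690 + 18 \cdot 38025}}{3} - 205788\right) 473404 = \left(\frac{\sqrt{690 + 684450}}{3} - 205788\right) 473404 = \left(\frac{\sqrt{685140}}{3} - 205788\right) 473404 = \left(\frac{2 \sqrt{171285}}{3} - 205788\right) 473404 = \left(-205788 + \frac{2 \sqrt{171285}}{3}\right) 473404 = -97420862352 + \frac{946808 \sqrt{171285}}{3}$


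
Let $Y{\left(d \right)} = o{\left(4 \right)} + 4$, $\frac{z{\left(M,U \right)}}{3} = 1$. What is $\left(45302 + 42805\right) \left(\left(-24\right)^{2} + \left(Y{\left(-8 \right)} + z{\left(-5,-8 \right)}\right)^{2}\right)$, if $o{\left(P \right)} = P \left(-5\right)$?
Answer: $65639715$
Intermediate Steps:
$o{\left(P \right)} = - 5 P$
$z{\left(M,U \right)} = 3$ ($z{\left(M,U \right)} = 3 \cdot 1 = 3$)
$Y{\left(d \right)} = -16$ ($Y{\left(d \right)} = \left(-5\right) 4 + 4 = -20 + 4 = -16$)
$\left(45302 + 42805\right) \left(\left(-24\right)^{2} + \left(Y{\left(-8 \right)} + z{\left(-5,-8 \right)}\right)^{2}\right) = \left(45302 + 42805\right) \left(\left(-24\right)^{2} + \left(-16 + 3\right)^{2}\right) = 88107 \left(576 + \left(-13\right)^{2}\right) = 88107 \left(576 + 169\right) = 88107 \cdot 745 = 65639715$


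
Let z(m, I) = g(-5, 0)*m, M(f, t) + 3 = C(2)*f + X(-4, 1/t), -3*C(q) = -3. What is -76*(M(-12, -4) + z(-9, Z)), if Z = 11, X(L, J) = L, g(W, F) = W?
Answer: -1976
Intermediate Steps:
C(q) = 1 (C(q) = -⅓*(-3) = 1)
M(f, t) = -7 + f (M(f, t) = -3 + (1*f - 4) = -3 + (f - 4) = -3 + (-4 + f) = -7 + f)
z(m, I) = -5*m
-76*(M(-12, -4) + z(-9, Z)) = -76*((-7 - 12) - 5*(-9)) = -76*(-19 + 45) = -76*26 = -1976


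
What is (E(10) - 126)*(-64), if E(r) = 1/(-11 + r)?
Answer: 8128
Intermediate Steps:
(E(10) - 126)*(-64) = (1/(-11 + 10) - 126)*(-64) = (1/(-1) - 126)*(-64) = (-1 - 126)*(-64) = -127*(-64) = 8128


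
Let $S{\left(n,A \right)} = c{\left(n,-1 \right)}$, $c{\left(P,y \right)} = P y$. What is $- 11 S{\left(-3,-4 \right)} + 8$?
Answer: $-25$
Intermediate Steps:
$S{\left(n,A \right)} = - n$ ($S{\left(n,A \right)} = n \left(-1\right) = - n$)
$- 11 S{\left(-3,-4 \right)} + 8 = - 11 \left(\left(-1\right) \left(-3\right)\right) + 8 = \left(-11\right) 3 + 8 = -33 + 8 = -25$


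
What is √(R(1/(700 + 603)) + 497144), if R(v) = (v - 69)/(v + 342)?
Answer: √98724517243502514/445627 ≈ 705.08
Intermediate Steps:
R(v) = (-69 + v)/(342 + v)
√(R(1/(700 + 603)) + 497144) = √((-69 + 1/(700 + 603))/(342 + 1/(700 + 603)) + 497144) = √((-69 + 1/1303)/(342 + 1/1303) + 497144) = √(-89906/1303/(445627/1303) + 497144) = √((1303/445627)*(-89906/1303) + 497144) = √(-89906/445627 + 497144) = √(221540699382/445627) = √98724517243502514/445627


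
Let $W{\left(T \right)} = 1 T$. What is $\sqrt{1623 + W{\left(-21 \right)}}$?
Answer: $3 \sqrt{178} \approx 40.025$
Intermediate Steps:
$W{\left(T \right)} = T$
$\sqrt{1623 + W{\left(-21 \right)}} = \sqrt{1623 - 21} = \sqrt{1602} = 3 \sqrt{178}$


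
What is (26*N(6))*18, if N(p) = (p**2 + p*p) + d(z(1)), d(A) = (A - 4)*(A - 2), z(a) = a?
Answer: 35100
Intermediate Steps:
d(A) = (-4 + A)*(-2 + A)
N(p) = 3 + 2*p**2 (N(p) = (p**2 + p*p) + (8 + 1**2 - 6*1) = (p**2 + p**2) + (8 + 1 - 6) = 2*p**2 + 3 = 3 + 2*p**2)
(26*N(6))*18 = (26*(3 + 2*6**2))*18 = (26*(3 + 2*36))*18 = (26*(3 + 72))*18 = (26*75)*18 = 1950*18 = 35100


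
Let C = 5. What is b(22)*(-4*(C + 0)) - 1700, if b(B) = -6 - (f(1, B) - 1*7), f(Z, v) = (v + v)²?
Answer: 37000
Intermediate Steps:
f(Z, v) = 4*v² (f(Z, v) = (2*v)² = 4*v²)
b(B) = 1 - 4*B² (b(B) = -6 - (4*B² - 1*7) = -6 - (4*B² - 7) = -6 - (-7 + 4*B²) = -6 + (7 - 4*B²) = 1 - 4*B²)
b(22)*(-4*(C + 0)) - 1700 = (1 - 4*22²)*(-4*(5 + 0)) - 1700 = (1 - 4*484)*(-4*5) - 1700 = (1 - 1936)*(-20) - 1700 = -1935*(-20) - 1700 = 38700 - 1700 = 37000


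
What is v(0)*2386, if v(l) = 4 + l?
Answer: 9544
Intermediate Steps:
v(0)*2386 = (4 + 0)*2386 = 4*2386 = 9544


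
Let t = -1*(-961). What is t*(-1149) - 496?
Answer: -1104685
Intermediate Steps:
t = 961
t*(-1149) - 496 = 961*(-1149) - 496 = -1104189 - 496 = -1104685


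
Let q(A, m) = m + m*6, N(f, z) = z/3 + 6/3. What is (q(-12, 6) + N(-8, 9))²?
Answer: 2209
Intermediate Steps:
N(f, z) = 2 + z/3 (N(f, z) = z*(⅓) + 6*(⅓) = z/3 + 2 = 2 + z/3)
q(A, m) = 7*m (q(A, m) = m + 6*m = 7*m)
(q(-12, 6) + N(-8, 9))² = (7*6 + (2 + (⅓)*9))² = (42 + (2 + 3))² = (42 + 5)² = 47² = 2209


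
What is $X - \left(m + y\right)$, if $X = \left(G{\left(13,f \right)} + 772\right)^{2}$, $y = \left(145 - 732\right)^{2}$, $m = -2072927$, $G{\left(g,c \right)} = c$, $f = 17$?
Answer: $2350879$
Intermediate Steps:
$y = 344569$ ($y = \left(-587\right)^{2} = 344569$)
$X = 622521$ ($X = \left(17 + 772\right)^{2} = 789^{2} = 622521$)
$X - \left(m + y\right) = 622521 - \left(-2072927 + 344569\right) = 622521 - -1728358 = 622521 + 1728358 = 2350879$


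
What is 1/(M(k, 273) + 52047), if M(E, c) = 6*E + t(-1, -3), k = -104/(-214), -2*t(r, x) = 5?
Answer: 214/11138147 ≈ 1.9213e-5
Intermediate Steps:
t(r, x) = -5/2 (t(r, x) = -½*5 = -5/2)
k = 52/107 (k = -104*(-1/214) = 52/107 ≈ 0.48598)
M(E, c) = -5/2 + 6*E (M(E, c) = 6*E - 5/2 = -5/2 + 6*E)
1/(M(k, 273) + 52047) = 1/((-5/2 + 6*(52/107)) + 52047) = 1/((-5/2 + 312/107) + 52047) = 1/(89/214 + 52047) = 1/(11138147/214) = 214/11138147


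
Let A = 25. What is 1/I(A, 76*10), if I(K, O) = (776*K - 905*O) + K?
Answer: -1/668375 ≈ -1.4962e-6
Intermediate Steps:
I(K, O) = -905*O + 777*K (I(K, O) = (-905*O + 776*K) + K = -905*O + 777*K)
1/I(A, 76*10) = 1/(-68780*10 + 777*25) = 1/(-905*760 + 19425) = 1/(-687800 + 19425) = 1/(-668375) = -1/668375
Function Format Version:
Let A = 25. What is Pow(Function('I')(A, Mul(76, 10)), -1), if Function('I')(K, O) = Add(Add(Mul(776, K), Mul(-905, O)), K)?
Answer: Rational(-1, 668375) ≈ -1.4962e-6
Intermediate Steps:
Function('I')(K, O) = Add(Mul(-905, O), Mul(777, K)) (Function('I')(K, O) = Add(Add(Mul(-905, O), Mul(776, K)), K) = Add(Mul(-905, O), Mul(777, K)))
Pow(Function('I')(A, Mul(76, 10)), -1) = Pow(Add(Mul(-905, Mul(76, 10)), Mul(777, 25)), -1) = Pow(Add(Mul(-905, 760), 19425), -1) = Pow(Add(-687800, 19425), -1) = Pow(-668375, -1) = Rational(-1, 668375)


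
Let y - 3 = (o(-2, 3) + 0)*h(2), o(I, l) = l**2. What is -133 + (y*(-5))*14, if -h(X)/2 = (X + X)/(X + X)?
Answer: 917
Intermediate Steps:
h(X) = -2 (h(X) = -2*(X + X)/(X + X) = -2*2*X/(2*X) = -2*2*X*1/(2*X) = -2*1 = -2)
y = -15 (y = 3 + (3**2 + 0)*(-2) = 3 + (9 + 0)*(-2) = 3 + 9*(-2) = 3 - 18 = -15)
-133 + (y*(-5))*14 = -133 - 15*(-5)*14 = -133 + 75*14 = -133 + 1050 = 917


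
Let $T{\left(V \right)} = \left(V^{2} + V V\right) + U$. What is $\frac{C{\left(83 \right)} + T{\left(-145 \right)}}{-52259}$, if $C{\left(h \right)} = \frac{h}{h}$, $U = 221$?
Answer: $- \frac{42272}{52259} \approx -0.80889$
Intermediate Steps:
$C{\left(h \right)} = 1$
$T{\left(V \right)} = 221 + 2 V^{2}$ ($T{\left(V \right)} = \left(V^{2} + V V\right) + 221 = \left(V^{2} + V^{2}\right) + 221 = 2 V^{2} + 221 = 221 + 2 V^{2}$)
$\frac{C{\left(83 \right)} + T{\left(-145 \right)}}{-52259} = \frac{1 + \left(221 + 2 \left(-145\right)^{2}\right)}{-52259} = \left(1 + \left(221 + 2 \cdot 21025\right)\right) \left(- \frac{1}{52259}\right) = \left(1 + \left(221 + 42050\right)\right) \left(- \frac{1}{52259}\right) = \left(1 + 42271\right) \left(- \frac{1}{52259}\right) = 42272 \left(- \frac{1}{52259}\right) = - \frac{42272}{52259}$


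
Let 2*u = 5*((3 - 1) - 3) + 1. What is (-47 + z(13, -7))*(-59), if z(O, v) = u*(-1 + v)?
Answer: 1829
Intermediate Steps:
u = -2 (u = (5*((3 - 1) - 3) + 1)/2 = (5*(2 - 3) + 1)/2 = (5*(-1) + 1)/2 = (-5 + 1)/2 = (½)*(-4) = -2)
z(O, v) = 2 - 2*v (z(O, v) = -2*(-1 + v) = 2 - 2*v)
(-47 + z(13, -7))*(-59) = (-47 + (2 - 2*(-7)))*(-59) = (-47 + (2 + 14))*(-59) = (-47 + 16)*(-59) = -31*(-59) = 1829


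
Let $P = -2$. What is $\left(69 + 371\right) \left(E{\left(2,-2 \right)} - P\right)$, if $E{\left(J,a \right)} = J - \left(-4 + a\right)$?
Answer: $4400$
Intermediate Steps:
$E{\left(J,a \right)} = 4 + J - a$
$\left(69 + 371\right) \left(E{\left(2,-2 \right)} - P\right) = \left(69 + 371\right) \left(\left(4 + 2 - -2\right) - -2\right) = 440 \left(\left(4 + 2 + 2\right) + 2\right) = 440 \left(8 + 2\right) = 440 \cdot 10 = 4400$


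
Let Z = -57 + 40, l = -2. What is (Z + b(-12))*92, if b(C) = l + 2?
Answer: -1564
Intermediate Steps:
Z = -17
b(C) = 0 (b(C) = -2 + 2 = 0)
(Z + b(-12))*92 = (-17 + 0)*92 = -17*92 = -1564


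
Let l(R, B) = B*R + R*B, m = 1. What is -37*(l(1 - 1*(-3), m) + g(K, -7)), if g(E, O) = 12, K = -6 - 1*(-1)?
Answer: -740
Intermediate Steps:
K = -5 (K = -6 + 1 = -5)
l(R, B) = 2*B*R (l(R, B) = B*R + B*R = 2*B*R)
-37*(l(1 - 1*(-3), m) + g(K, -7)) = -37*(2*1*(1 - 1*(-3)) + 12) = -37*(2*1*(1 + 3) + 12) = -37*(2*1*4 + 12) = -37*(8 + 12) = -37*20 = -740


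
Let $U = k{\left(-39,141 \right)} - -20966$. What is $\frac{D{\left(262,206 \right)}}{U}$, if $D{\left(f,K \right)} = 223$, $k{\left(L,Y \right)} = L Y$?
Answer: $\frac{223}{15467} \approx 0.014418$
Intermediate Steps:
$U = 15467$ ($U = \left(-39\right) 141 - -20966 = -5499 + 20966 = 15467$)
$\frac{D{\left(262,206 \right)}}{U} = \frac{223}{15467}$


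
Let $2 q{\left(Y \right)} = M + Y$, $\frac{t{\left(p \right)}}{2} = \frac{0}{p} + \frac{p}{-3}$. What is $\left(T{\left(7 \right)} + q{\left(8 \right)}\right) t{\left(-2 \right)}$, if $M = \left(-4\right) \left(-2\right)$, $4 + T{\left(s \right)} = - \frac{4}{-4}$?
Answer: $\frac{20}{3} \approx 6.6667$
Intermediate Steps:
$T{\left(s \right)} = -3$ ($T{\left(s \right)} = -4 - \frac{4}{-4} = -4 - -1 = -4 + 1 = -3$)
$t{\left(p \right)} = - \frac{2 p}{3}$ ($t{\left(p \right)} = 2 \left(\frac{0}{p} + \frac{p}{-3}\right) = 2 \left(0 + p \left(- \frac{1}{3}\right)\right) = 2 \left(0 - \frac{p}{3}\right) = 2 \left(- \frac{p}{3}\right) = - \frac{2 p}{3}$)
$M = 8$
$q{\left(Y \right)} = 4 + \frac{Y}{2}$ ($q{\left(Y \right)} = \frac{8 + Y}{2} = 4 + \frac{Y}{2}$)
$\left(T{\left(7 \right)} + q{\left(8 \right)}\right) t{\left(-2 \right)} = \left(-3 + \left(4 + \frac{1}{2} \cdot 8\right)\right) \left(\left(- \frac{2}{3}\right) \left(-2\right)\right) = \left(-3 + \left(4 + 4\right)\right) \frac{4}{3} = \left(-3 + 8\right) \frac{4}{3} = 5 \cdot \frac{4}{3} = \frac{20}{3}$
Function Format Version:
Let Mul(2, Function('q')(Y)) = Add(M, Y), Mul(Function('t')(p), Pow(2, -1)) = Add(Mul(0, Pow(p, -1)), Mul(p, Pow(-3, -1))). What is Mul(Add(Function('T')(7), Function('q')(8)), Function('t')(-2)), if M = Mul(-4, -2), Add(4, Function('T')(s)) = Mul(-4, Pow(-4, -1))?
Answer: Rational(20, 3) ≈ 6.6667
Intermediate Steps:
Function('T')(s) = -3 (Function('T')(s) = Add(-4, Mul(-4, Pow(-4, -1))) = Add(-4, Mul(-4, Rational(-1, 4))) = Add(-4, 1) = -3)
Function('t')(p) = Mul(Rational(-2, 3), p) (Function('t')(p) = Mul(2, Add(Mul(0, Pow(p, -1)), Mul(p, Pow(-3, -1)))) = Mul(2, Add(0, Mul(p, Rational(-1, 3)))) = Mul(2, Add(0, Mul(Rational(-1, 3), p))) = Mul(2, Mul(Rational(-1, 3), p)) = Mul(Rational(-2, 3), p))
M = 8
Function('q')(Y) = Add(4, Mul(Rational(1, 2), Y)) (Function('q')(Y) = Mul(Rational(1, 2), Add(8, Y)) = Add(4, Mul(Rational(1, 2), Y)))
Mul(Add(Function('T')(7), Function('q')(8)), Function('t')(-2)) = Mul(Add(-3, Add(4, Mul(Rational(1, 2), 8))), Mul(Rational(-2, 3), -2)) = Mul(Add(-3, Add(4, 4)), Rational(4, 3)) = Mul(Add(-3, 8), Rational(4, 3)) = Mul(5, Rational(4, 3)) = Rational(20, 3)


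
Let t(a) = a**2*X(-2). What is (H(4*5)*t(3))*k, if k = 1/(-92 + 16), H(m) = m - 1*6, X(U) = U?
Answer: 63/19 ≈ 3.3158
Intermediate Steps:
t(a) = -2*a**2 (t(a) = a**2*(-2) = -2*a**2)
H(m) = -6 + m (H(m) = m - 6 = -6 + m)
k = -1/76 (k = 1/(-76) = -1/76 ≈ -0.013158)
(H(4*5)*t(3))*k = ((-6 + 4*5)*(-2*3**2))*(-1/76) = ((-6 + 20)*(-2*9))*(-1/76) = (14*(-18))*(-1/76) = -252*(-1/76) = 63/19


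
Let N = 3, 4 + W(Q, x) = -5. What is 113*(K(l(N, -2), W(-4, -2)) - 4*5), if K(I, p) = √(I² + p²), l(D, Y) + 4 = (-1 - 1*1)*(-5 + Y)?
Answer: -2260 + 113*√181 ≈ -739.74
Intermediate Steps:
W(Q, x) = -9 (W(Q, x) = -4 - 5 = -9)
l(D, Y) = 6 - 2*Y (l(D, Y) = -4 + (-1 - 1*1)*(-5 + Y) = -4 + (-1 - 1)*(-5 + Y) = -4 - 2*(-5 + Y) = -4 + (10 - 2*Y) = 6 - 2*Y)
113*(K(l(N, -2), W(-4, -2)) - 4*5) = 113*(√((6 - 2*(-2))² + (-9)²) - 4*5) = 113*(√((6 + 4)² + 81) - 20) = 113*(√(10² + 81) - 20) = 113*(√(100 + 81) - 20) = 113*(√181 - 20) = 113*(-20 + √181) = -2260 + 113*√181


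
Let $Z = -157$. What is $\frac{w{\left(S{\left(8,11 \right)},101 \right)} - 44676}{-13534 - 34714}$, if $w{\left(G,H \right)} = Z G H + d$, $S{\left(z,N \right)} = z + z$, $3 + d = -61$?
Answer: $\frac{74613}{12062} \approx 6.1858$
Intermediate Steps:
$d = -64$ ($d = -3 - 61 = -64$)
$S{\left(z,N \right)} = 2 z$
$w{\left(G,H \right)} = -64 - 157 G H$ ($w{\left(G,H \right)} = - 157 G H - 64 = -64 - 157 G H$)
$\frac{w{\left(S{\left(8,11 \right)},101 \right)} - 44676}{-13534 - 34714} = \frac{\left(-64 - 157 \cdot 2 \cdot 8 \cdot 101\right) - 44676}{-13534 - 34714} = \frac{\left(-64 - 2512 \cdot 101\right) - 44676}{-48248} = \left(\left(-64 - 253712\right) - 44676\right) \left(- \frac{1}{48248}\right) = \left(-253776 - 44676\right) \left(- \frac{1}{48248}\right) = \left(-298452\right) \left(- \frac{1}{48248}\right) = \frac{74613}{12062}$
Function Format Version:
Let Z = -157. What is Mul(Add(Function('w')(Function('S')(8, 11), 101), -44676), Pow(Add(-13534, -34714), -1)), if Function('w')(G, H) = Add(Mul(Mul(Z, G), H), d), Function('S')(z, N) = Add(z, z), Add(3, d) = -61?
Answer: Rational(74613, 12062) ≈ 6.1858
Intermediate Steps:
d = -64 (d = Add(-3, -61) = -64)
Function('S')(z, N) = Mul(2, z)
Function('w')(G, H) = Add(-64, Mul(-157, G, H)) (Function('w')(G, H) = Add(Mul(Mul(-157, G), H), -64) = Add(Mul(-157, G, H), -64) = Add(-64, Mul(-157, G, H)))
Mul(Add(Function('w')(Function('S')(8, 11), 101), -44676), Pow(Add(-13534, -34714), -1)) = Mul(Add(Add(-64, Mul(-157, Mul(2, 8), 101)), -44676), Pow(Add(-13534, -34714), -1)) = Mul(Add(Add(-64, Mul(-157, 16, 101)), -44676), Pow(-48248, -1)) = Mul(Add(Add(-64, -253712), -44676), Rational(-1, 48248)) = Mul(Add(-253776, -44676), Rational(-1, 48248)) = Mul(-298452, Rational(-1, 48248)) = Rational(74613, 12062)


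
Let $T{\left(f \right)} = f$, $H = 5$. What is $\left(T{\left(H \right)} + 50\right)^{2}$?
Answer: $3025$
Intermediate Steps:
$\left(T{\left(H \right)} + 50\right)^{2} = \left(5 + 50\right)^{2} = 55^{2} = 3025$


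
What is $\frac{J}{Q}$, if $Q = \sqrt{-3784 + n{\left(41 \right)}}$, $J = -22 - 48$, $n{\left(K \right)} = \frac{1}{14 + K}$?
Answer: $\frac{70 i \sqrt{11446545}}{208119} \approx 1.138 i$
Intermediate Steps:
$J = -70$ ($J = -22 - 48 = -70$)
$Q = \frac{i \sqrt{11446545}}{55}$ ($Q = \sqrt{-3784 + \frac{1}{14 + 41}} = \sqrt{-3784 + \frac{1}{55}} = \sqrt{- \frac{208119}{55}} = \frac{i \sqrt{11446545}}{55} \approx 61.514 i$)
$\frac{J}{Q} = - \frac{70}{\frac{1}{55} i \sqrt{11446545}} = - 70 \left(- \frac{i \sqrt{11446545}}{208119}\right) = \frac{70 i \sqrt{11446545}}{208119}$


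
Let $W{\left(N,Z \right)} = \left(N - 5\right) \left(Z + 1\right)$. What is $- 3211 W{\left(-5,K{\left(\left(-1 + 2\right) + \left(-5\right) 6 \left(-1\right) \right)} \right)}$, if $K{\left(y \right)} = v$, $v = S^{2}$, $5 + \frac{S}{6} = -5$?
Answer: $115628110$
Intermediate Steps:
$S = -60$ ($S = -30 + 6 \left(-5\right) = -30 - 30 = -60$)
$v = 3600$ ($v = \left(-60\right)^{2} = 3600$)
$K{\left(y \right)} = 3600$
$W{\left(N,Z \right)} = \left(1 + Z\right) \left(-5 + N\right)$ ($W{\left(N,Z \right)} = \left(-5 + N\right) \left(1 + Z\right) = \left(1 + Z\right) \left(-5 + N\right)$)
$- 3211 W{\left(-5,K{\left(\left(-1 + 2\right) + \left(-5\right) 6 \left(-1\right) \right)} \right)} = - 3211 \left(-5 - 5 - 18000 - 18000\right) = \left(-3211\right) \left(-36010\right) = 115628110$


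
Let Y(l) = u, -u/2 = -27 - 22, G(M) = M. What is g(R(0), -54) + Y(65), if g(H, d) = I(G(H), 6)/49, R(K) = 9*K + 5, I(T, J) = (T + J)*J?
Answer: 4868/49 ≈ 99.347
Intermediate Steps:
I(T, J) = J*(J + T) (I(T, J) = (J + T)*J = J*(J + T))
u = 98 (u = -2*(-27 - 22) = -2*(-49) = 98)
R(K) = 5 + 9*K
Y(l) = 98
g(H, d) = 36/49 + 6*H/49 (g(H, d) = (6*(6 + H))/49 = (36 + 6*H)*(1/49) = 36/49 + 6*H/49)
g(R(0), -54) + Y(65) = (36/49 + 6*(5 + 9*0)/49) + 98 = (36/49 + 6*(5 + 0)/49) + 98 = (36/49 + (6/49)*5) + 98 = (36/49 + 30/49) + 98 = 66/49 + 98 = 4868/49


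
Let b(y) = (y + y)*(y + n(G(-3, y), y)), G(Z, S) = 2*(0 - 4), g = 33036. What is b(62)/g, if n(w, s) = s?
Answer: 3844/8259 ≈ 0.46543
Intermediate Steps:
G(Z, S) = -8 (G(Z, S) = 2*(-4) = -8)
b(y) = 4*y² (b(y) = (y + y)*(y + y) = (2*y)*(2*y) = 4*y²)
b(62)/g = (4*62²)/33036 = (4*3844)*(1/33036) = 15376*(1/33036) = 3844/8259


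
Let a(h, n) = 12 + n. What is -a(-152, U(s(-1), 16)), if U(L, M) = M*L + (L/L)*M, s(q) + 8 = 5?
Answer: 20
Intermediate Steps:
s(q) = -3 (s(q) = -8 + 5 = -3)
U(L, M) = M + L*M (U(L, M) = L*M + 1*M = L*M + M = M + L*M)
-a(-152, U(s(-1), 16)) = -(12 + 16*(1 - 3)) = -(12 + 16*(-2)) = -(12 - 32) = -1*(-20) = 20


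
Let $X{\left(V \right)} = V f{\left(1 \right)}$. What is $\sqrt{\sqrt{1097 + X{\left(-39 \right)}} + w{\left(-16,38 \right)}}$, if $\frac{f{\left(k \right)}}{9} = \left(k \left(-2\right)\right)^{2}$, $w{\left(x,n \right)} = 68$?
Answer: $\sqrt{68 + i \sqrt{307}} \approx 8.3133 + 1.0538 i$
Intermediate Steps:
$f{\left(k \right)} = 36 k^{2}$ ($f{\left(k \right)} = 9 \left(k \left(-2\right)\right)^{2} = 9 \left(- 2 k\right)^{2} = 9 \cdot 4 k^{2} = 36 k^{2}$)
$X{\left(V \right)} = 36 V$ ($X{\left(V \right)} = V 36 \cdot 1^{2} = V 36 \cdot 1 = V 36 = 36 V$)
$\sqrt{\sqrt{1097 + X{\left(-39 \right)}} + w{\left(-16,38 \right)}} = \sqrt{\sqrt{1097 + 36 \left(-39\right)} + 68} = \sqrt{\sqrt{1097 - 1404} + 68} = \sqrt{\sqrt{-307} + 68} = \sqrt{i \sqrt{307} + 68} = \sqrt{68 + i \sqrt{307}}$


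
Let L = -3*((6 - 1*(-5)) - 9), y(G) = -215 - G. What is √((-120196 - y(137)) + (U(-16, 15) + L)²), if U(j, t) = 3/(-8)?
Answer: 3*I*√851935/8 ≈ 346.13*I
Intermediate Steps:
L = -6 (L = -3*((6 + 5) - 9) = -3*(11 - 9) = -3*2 = -6)
U(j, t) = -3/8 (U(j, t) = 3*(-⅛) = -3/8)
√((-120196 - y(137)) + (U(-16, 15) + L)²) = √((-120196 - (-215 - 1*137)) + (-3/8 - 6)²) = √((-120196 - (-215 - 137)) + (-51/8)²) = √((-120196 - 1*(-352)) + 2601/64) = √((-120196 + 352) + 2601/64) = √(-119844 + 2601/64) = √(-7667415/64) = 3*I*√851935/8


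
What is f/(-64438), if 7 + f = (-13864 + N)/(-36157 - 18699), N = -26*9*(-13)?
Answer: 186585/1767405464 ≈ 0.00010557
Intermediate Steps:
N = 3042 (N = -234*(-13) = 3042)
f = -186585/27428 (f = -7 + (-13864 + 3042)/(-36157 - 18699) = -7 - 10822/(-54856) = -7 - 10822*(-1/54856) = -7 + 5411/27428 = -186585/27428 ≈ -6.8027)
f/(-64438) = -186585/27428/(-64438) = -186585/27428*(-1/64438) = 186585/1767405464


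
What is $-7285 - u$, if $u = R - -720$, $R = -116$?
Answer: $-7889$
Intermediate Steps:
$u = 604$ ($u = -116 - -720 = -116 + 720 = 604$)
$-7285 - u = -7285 - 604 = -7889$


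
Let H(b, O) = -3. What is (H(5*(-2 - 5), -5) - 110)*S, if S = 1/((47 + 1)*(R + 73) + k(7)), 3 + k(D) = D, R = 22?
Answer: -113/4564 ≈ -0.024759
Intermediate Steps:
k(D) = -3 + D
S = 1/4564 (S = 1/((47 + 1)*(22 + 73) + (-3 + 7)) = 1/(48*95 + 4) = 1/(4560 + 4) = 1/4564 ≈ 0.00021911)
(H(5*(-2 - 5), -5) - 110)*S = (-3 - 110)*(1/4564) = -113*1/4564 = -113/4564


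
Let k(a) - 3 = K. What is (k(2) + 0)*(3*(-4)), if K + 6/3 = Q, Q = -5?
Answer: 48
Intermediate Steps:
K = -7 (K = -2 - 5 = -7)
k(a) = -4 (k(a) = 3 - 7 = -4)
(k(2) + 0)*(3*(-4)) = (-4 + 0)*(3*(-4)) = -4*(-12) = 48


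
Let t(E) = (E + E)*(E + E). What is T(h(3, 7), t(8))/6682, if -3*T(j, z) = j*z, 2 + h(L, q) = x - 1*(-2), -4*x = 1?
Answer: 32/10023 ≈ 0.0031927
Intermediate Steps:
x = -¼ (x = -¼*1 = -¼ ≈ -0.25000)
t(E) = 4*E² (t(E) = (2*E)*(2*E) = 4*E²)
h(L, q) = -¼ (h(L, q) = -2 + (-¼ - 1*(-2)) = -2 + (-¼ + 2) = -2 + 7/4 = -¼)
T(j, z) = -j*z/3
T(h(3, 7), t(8))/6682 = -⅓*(-¼)*4*8²/6682 = -⅓*(-¼)*4*64*(1/6682) = -⅓*(-¼)*256*(1/6682) = (64/3)*(1/6682) = 32/10023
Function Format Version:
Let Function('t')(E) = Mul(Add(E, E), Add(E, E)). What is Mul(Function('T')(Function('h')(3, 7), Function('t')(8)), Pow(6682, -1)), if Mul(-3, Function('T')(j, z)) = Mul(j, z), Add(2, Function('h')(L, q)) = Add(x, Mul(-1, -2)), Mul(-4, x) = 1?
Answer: Rational(32, 10023) ≈ 0.0031927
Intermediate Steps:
x = Rational(-1, 4) (x = Mul(Rational(-1, 4), 1) = Rational(-1, 4) ≈ -0.25000)
Function('t')(E) = Mul(4, Pow(E, 2)) (Function('t')(E) = Mul(Mul(2, E), Mul(2, E)) = Mul(4, Pow(E, 2)))
Function('h')(L, q) = Rational(-1, 4) (Function('h')(L, q) = Add(-2, Add(Rational(-1, 4), Mul(-1, -2))) = Add(-2, Add(Rational(-1, 4), 2)) = Add(-2, Rational(7, 4)) = Rational(-1, 4))
Function('T')(j, z) = Mul(Rational(-1, 3), j, z) (Function('T')(j, z) = Mul(Rational(-1, 3), Mul(j, z)) = Mul(Rational(-1, 3), j, z))
Mul(Function('T')(Function('h')(3, 7), Function('t')(8)), Pow(6682, -1)) = Mul(Mul(Rational(-1, 3), Rational(-1, 4), Mul(4, Pow(8, 2))), Pow(6682, -1)) = Mul(Mul(Rational(-1, 3), Rational(-1, 4), Mul(4, 64)), Rational(1, 6682)) = Mul(Mul(Rational(-1, 3), Rational(-1, 4), 256), Rational(1, 6682)) = Mul(Rational(64, 3), Rational(1, 6682)) = Rational(32, 10023)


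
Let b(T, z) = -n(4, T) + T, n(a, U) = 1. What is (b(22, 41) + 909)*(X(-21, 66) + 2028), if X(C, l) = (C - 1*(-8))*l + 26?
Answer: 1112280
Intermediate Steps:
b(T, z) = -1 + T (b(T, z) = -1*1 + T = -1 + T)
X(C, l) = 26 + l*(8 + C) (X(C, l) = (C + 8)*l + 26 = (8 + C)*l + 26 = l*(8 + C) + 26 = 26 + l*(8 + C))
(b(22, 41) + 909)*(X(-21, 66) + 2028) = ((-1 + 22) + 909)*((26 + 8*66 - 21*66) + 2028) = (21 + 909)*((26 + 528 - 1386) + 2028) = 930*(-832 + 2028) = 930*1196 = 1112280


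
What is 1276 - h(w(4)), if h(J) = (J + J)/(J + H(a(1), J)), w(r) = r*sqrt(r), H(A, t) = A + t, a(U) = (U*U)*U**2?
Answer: 21676/17 ≈ 1275.1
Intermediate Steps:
a(U) = U**4 (a(U) = U**2*U**2 = U**4)
w(r) = r**(3/2)
h(J) = 2*J/(1 + 2*J) (h(J) = (J + J)/(J + (1**4 + J)) = (2*J)/(J + (1 + J)) = (2*J)/(1 + 2*J) = 2*J/(1 + 2*J))
1276 - h(w(4)) = 1276 - 2*4**(3/2)/(1 + 2*4**(3/2)) = 1276 - 2*8/(1 + 2*8) = 1276 - 2*8/(1 + 16) = 1276 - 2*8/17 = 1276 - 1*16/17 = 1276 - 16/17 = 21676/17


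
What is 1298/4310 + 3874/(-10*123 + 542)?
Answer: -3950979/741320 ≈ -5.3297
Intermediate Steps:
1298/4310 + 3874/(-10*123 + 542) = 1298*(1/4310) + 3874/(-1230 + 542) = 649/2155 + 3874/(-688) = 649/2155 + 3874*(-1/688) = 649/2155 - 1937/344 = -3950979/741320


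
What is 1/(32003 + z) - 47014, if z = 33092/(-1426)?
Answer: -1071994092589/22801593 ≈ -47014.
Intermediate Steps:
z = -16546/713 (z = 33092*(-1/1426) = -16546/713 ≈ -23.206)
1/(32003 + z) - 47014 = 1/(32003 - 16546/713) - 47014 = 1/(22801593/713) - 47014 = 713/22801593 - 47014 = -1071994092589/22801593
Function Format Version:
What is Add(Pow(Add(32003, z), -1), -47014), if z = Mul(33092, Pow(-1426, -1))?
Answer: Rational(-1071994092589, 22801593) ≈ -47014.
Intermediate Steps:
z = Rational(-16546, 713) (z = Mul(33092, Rational(-1, 1426)) = Rational(-16546, 713) ≈ -23.206)
Add(Pow(Add(32003, z), -1), -47014) = Add(Pow(Add(32003, Rational(-16546, 713)), -1), -47014) = Add(Pow(Rational(22801593, 713), -1), -47014) = Add(Rational(713, 22801593), -47014) = Rational(-1071994092589, 22801593)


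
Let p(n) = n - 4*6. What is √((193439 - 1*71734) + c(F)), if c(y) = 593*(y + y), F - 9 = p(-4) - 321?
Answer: 137*I*√15 ≈ 530.6*I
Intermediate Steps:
p(n) = -24 + n (p(n) = n - 24 = -24 + n)
F = -340 (F = 9 + ((-24 - 4) - 321) = 9 + (-28 - 321) = 9 - 349 = -340)
c(y) = 1186*y (c(y) = 593*(2*y) = 1186*y)
√((193439 - 1*71734) + c(F)) = √((193439 - 1*71734) + 1186*(-340)) = √((193439 - 71734) - 403240) = √(121705 - 403240) = √(-281535) = 137*I*√15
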